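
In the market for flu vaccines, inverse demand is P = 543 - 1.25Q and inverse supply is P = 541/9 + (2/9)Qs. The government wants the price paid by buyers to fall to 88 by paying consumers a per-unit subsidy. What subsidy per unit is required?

Required subsidy s = 53 per unit

At a buyer price of 88, quantity demanded is 434.4 − 0.8·88 = 364.
Sellers supply 364 only when they receive Ps = 541/9 + (2/9)·364 = 141.
s = Ps − Pb = 141 − 88 = 53.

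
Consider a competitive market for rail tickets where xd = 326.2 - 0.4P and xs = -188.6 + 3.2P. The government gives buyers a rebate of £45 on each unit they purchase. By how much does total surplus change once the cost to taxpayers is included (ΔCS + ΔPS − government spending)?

Pre-subsidy: 326.2 - 0.4P = -188.6 + 3.2P gives P* = 143, x* = 269.
With the rebate, buyers effectively pay Pb = Ps − 45, where Ps is the price sellers receive.
Demand in terms of Ps becomes xd = 326.2 − 0.4(Ps − 45) = 344.2 - 0.4Ps. Setting this equal to supply: 344.2 - 0.4Ps = -188.6 + 3.2Ps, so Ps = 148.
Buyers pay Pb = 148 − 45 = 103; x' = -188.6 + 3.2·148 = 285.
ΔCS = ½(269 + 285)(143 − 103) = 11080; ΔPS = ½(269 + 285)(148 − 143) = 1385.
Government spending = 45 × 285 = 12825.
Net change = 11080 + 1385 − 12825 = -360. The loss equals the DWL triangle ½·45·16.

Net change in total surplus = -£360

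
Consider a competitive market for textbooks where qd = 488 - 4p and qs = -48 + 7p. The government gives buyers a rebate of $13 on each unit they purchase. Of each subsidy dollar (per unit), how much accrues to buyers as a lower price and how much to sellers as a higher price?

Pre-subsidy: 488 - 4p = -48 + 7p gives p* = 536/11, q* = 3224/11.
With the rebate, buyers effectively pay pb = ps − 13, where ps is the price sellers receive.
Demand in terms of ps becomes qd = 488 − 4(ps − 13) = 540 - 4ps. Setting this equal to supply: 540 - 4ps = -48 + 7ps, so ps = 588/11.
Buyers pay pb = 588/11 − 13 = 445/11; q' = -48 + 7·(588/11) = 3588/11.
Buyers' price falls by p* − pb = 536/11 − 445/11 = 91/11; sellers' price rises by ps − p* = 588/11 − 536/11 = 52/11.

Buyers gain 91/11 per unit; sellers gain 52/11 per unit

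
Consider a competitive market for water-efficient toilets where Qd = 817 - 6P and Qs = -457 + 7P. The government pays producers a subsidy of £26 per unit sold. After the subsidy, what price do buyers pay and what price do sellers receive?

Pre-subsidy: 817 - 6P = -457 + 7P gives P* = 98, Q* = 229.
With the subsidy, sellers receive Ps = Pb + 26 for each unit, where Pb is the price buyers pay.
Supply in terms of Pb becomes Qs = -457 + 7(Pb + 26) = -275 + 7Pb. Setting this equal to demand: 817 - 6Pb = -275 + 7Pb, so Pb = 84.
Sellers receive Ps = 84 + 26 = 110; Q' = 817 − 6·84 = 313.

Buyers pay £84; sellers receive £110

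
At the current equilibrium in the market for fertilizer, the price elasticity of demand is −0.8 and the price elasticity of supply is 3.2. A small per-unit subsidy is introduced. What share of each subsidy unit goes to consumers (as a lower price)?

Consumer share = 0.8

For a small subsidy around the equilibrium, the benefit split depends on the relative slopes, which at a point are proportional to the elasticities.
Buyer share = εs/(εs + |εd|) = 3.2/(3.2 + 0.8) = 0.8; seller share = |εd|/(εs + |εd|) = 0.2.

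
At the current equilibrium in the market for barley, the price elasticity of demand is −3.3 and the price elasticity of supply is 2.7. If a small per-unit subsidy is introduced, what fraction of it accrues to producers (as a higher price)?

For a small subsidy around the equilibrium, the benefit split depends on the relative slopes, which at a point are proportional to the elasticities.
Buyer share = εs/(εs + |εd|) = 2.7/(2.7 + 3.3) = 0.45; seller share = |εd|/(εs + |εd|) = 0.55.
So producers capture 0.55 of the subsidy.

Producer share = 0.55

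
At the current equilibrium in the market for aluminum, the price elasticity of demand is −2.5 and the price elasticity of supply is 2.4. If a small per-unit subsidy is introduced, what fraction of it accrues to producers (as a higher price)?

For a small subsidy around the equilibrium, the benefit split depends on the relative slopes, which at a point are proportional to the elasticities.
Buyer share = εs/(εs + |εd|) = 2.4/(2.4 + 2.5) = 24/49; seller share = |εd|/(εs + |εd|) = 25/49.
So producers capture 25/49 of the subsidy.

Producer share = 25/49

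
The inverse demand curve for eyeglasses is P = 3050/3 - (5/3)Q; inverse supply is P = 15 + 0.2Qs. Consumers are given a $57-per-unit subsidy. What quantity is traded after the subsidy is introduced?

Pre-subsidy: 3050/3 - (5/3)Q = 15 + 0.2Q gives Q* = 15025/28 and P* = 3425/28.
With the rebate, buyers effectively pay Pb = Ps − 57, where Ps is the price sellers receive.
On the curves, Pb = 3050/3 - (5/3)Q and Ps = 15 + 0.2Q; the wedge Ps − Pb = 57 gives 15 + 0.2Q − (3050/3 - (5/3)Q) = 57, so Q' = 3970/7.
Then Pb = 3050/3 − (5/3)·(3970/7) = 500/7 and Ps = 15 + 0.2·(3970/7) = 899/7.

Q' = 3970/7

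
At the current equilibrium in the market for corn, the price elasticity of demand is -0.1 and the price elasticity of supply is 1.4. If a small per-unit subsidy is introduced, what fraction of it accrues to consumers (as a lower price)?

For a small subsidy around the equilibrium, the benefit split depends on the relative slopes, which at a point are proportional to the elasticities.
Buyer share = εs/(εs + |εd|) = 1.4/(1.4 + 0.1) = 14/15; seller share = |εd|/(εs + |εd|) = 1/15.

Consumer share = 14/15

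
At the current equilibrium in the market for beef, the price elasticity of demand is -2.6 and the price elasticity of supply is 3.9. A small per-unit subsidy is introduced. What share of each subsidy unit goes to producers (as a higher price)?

Producer share = 0.4

For a small subsidy around the equilibrium, the benefit split depends on the relative slopes, which at a point are proportional to the elasticities.
Buyer share = εs/(εs + |εd|) = 3.9/(3.9 + 2.6) = 0.6; seller share = |εd|/(εs + |εd|) = 0.4.
So producers capture 0.4 of the subsidy.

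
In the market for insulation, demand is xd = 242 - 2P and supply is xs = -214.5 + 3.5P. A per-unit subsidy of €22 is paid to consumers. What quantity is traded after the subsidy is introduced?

x' = 104

Pre-subsidy: 242 - 2P = -214.5 + 3.5P gives P* = 83, x* = 76.
With the rebate, buyers effectively pay Pb = Ps − 22, where Ps is the price sellers receive.
Demand in terms of Ps becomes xd = 242 − 2(Ps − 22) = 286 - 2Ps. Setting this equal to supply: 286 - 2Ps = -214.5 + 3.5Ps, so Ps = 91.
Buyers pay Pb = 91 − 22 = 69; x' = -214.5 + 3.5·91 = 104.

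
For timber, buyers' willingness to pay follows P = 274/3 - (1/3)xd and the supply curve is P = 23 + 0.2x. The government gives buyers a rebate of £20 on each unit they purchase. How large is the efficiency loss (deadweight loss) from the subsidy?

Pre-subsidy: 274/3 - (1/3)x = 23 + 0.2x gives x* = 128.125 and P* = 48.625.
With the rebate, buyers effectively pay Pb = Ps − 20, where Ps is the price sellers receive.
On the curves, Pb = 274/3 - (1/3)x and Ps = 23 + 0.2x; the wedge Ps − Pb = 20 gives 23 + 0.2x − (274/3 - (1/3)x) = 20, so x' = 165.625.
Then Pb = 274/3 − (1/3)·165.625 = 36.125 and Ps = 23 + 0.2·165.625 = 56.125.
The subsidy expands output by 165.625 − 128.125 = 37.5 past the efficient level; on those units the gap between marginal cost and willingness to pay runs from 0 up to 20.
DWL = ½ × 20 × 37.5 = 375.

Deadweight loss = £375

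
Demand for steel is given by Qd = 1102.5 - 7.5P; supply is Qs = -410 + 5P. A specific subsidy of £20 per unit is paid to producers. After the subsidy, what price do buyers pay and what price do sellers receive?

Buyers pay £113; sellers receive £133

Pre-subsidy: 1102.5 - 7.5P = -410 + 5P gives P* = 121, Q* = 195.
With the subsidy, sellers receive Ps = Pb + 20 for each unit, where Pb is the price buyers pay.
Supply in terms of Pb becomes Qs = -410 + 5(Pb + 20) = -310 + 5Pb. Setting this equal to demand: 1102.5 - 7.5Pb = -310 + 5Pb, so Pb = 113.
Sellers receive Ps = 113 + 20 = 133; Q' = 1102.5 − 7.5·113 = 255.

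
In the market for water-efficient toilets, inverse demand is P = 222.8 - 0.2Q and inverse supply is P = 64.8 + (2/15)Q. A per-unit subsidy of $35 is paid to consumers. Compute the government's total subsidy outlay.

Pre-subsidy: 222.8 - 0.2Q = 64.8 + (2/15)Q gives Q* = 474 and P* = 128.
With the rebate, buyers effectively pay Pb = Ps − 35, where Ps is the price sellers receive.
On the curves, Pb = 222.8 - 0.2Q and Ps = 64.8 + (2/15)Q; the wedge Ps − Pb = 35 gives 64.8 + (2/15)Q − (222.8 - 0.2Q) = 35, so Q' = 579.
Then Pb = 222.8 − 0.2·579 = 107 and Ps = 64.8 + (2/15)·579 = 142.
Government outlay = subsidy × quantity = 35 × 579 = 20265.

Government cost = $20265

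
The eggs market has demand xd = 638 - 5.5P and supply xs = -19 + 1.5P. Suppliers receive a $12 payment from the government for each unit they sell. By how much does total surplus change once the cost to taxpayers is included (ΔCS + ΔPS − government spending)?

Pre-subsidy: 638 - 5.5P = -19 + 1.5P gives P* = 657/7, x* = 1705/14.
With the subsidy, sellers receive Ps = Pb + 12 for each unit, where Pb is the price buyers pay.
Supply in terms of Pb becomes xs = -19 + 1.5(Pb + 12) = -1 + 1.5Pb. Setting this equal to demand: 638 - 5.5Pb = -1 + 1.5Pb, so Pb = 639/7.
Sellers receive Ps = 639/7 + 12 = 723/7; x' = 638 − 5.5·(639/7) = 1903/14.
ΔCS = ½(1705/14 + 1903/14)(657/7 − 639/7) = 16236/49; ΔPS = ½(1705/14 + 1903/14)(723/7 − 657/7) = 59532/49.
Government spending = 12 × 1903/14 = 11418/7.
Net change = 16236/49 + 59532/49 − 11418/7 = -594/7. The loss equals the DWL triangle ½·12·99/7.

Net change in total surplus = -594/7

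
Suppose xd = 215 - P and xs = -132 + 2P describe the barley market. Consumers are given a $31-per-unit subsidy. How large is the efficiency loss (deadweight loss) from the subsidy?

Pre-subsidy: 215 - P = -132 + 2P gives P* = 347/3, x* = 298/3.
With the rebate, buyers effectively pay Pb = Ps − 31, where Ps is the price sellers receive.
Demand in terms of Ps becomes xd = 215 − 1(Ps − 31) = 246 - Ps. Setting this equal to supply: 246 - Ps = -132 + 2Ps, so Ps = 126.
Buyers pay Pb = 126 − 31 = 95; x' = -132 + 2·126 = 120.
The subsidy expands output by 120 − 298/3 = 62/3 past the efficient level; on those units the gap between marginal cost and willingness to pay runs from 0 up to 31.
DWL = ½ × 31 × 62/3 = 961/3.

Deadweight loss = 961/3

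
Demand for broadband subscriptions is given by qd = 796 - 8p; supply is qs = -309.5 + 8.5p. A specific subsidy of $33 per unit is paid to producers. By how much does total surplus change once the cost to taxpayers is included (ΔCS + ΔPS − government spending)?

Net change in total surplus = -$2244

Pre-subsidy: 796 - 8p = -309.5 + 8.5p gives p* = 67, q* = 260.
With the subsidy, sellers receive ps = pb + 33 for each unit, where pb is the price buyers pay.
Supply in terms of pb becomes qs = -309.5 + 8.5(pb + 33) = -29 + 8.5pb. Setting this equal to demand: 796 - 8pb = -29 + 8.5pb, so pb = 50.
Sellers receive ps = 50 + 33 = 83; q' = 796 − 8·50 = 396.
ΔCS = ½(260 + 396)(67 − 50) = 5576; ΔPS = ½(260 + 396)(83 − 67) = 5248.
Government spending = 33 × 396 = 13068.
Net change = 5576 + 5248 − 13068 = -2244. The loss equals the DWL triangle ½·33·136.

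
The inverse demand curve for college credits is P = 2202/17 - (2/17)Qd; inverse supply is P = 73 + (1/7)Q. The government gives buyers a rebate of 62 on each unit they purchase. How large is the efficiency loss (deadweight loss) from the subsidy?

Pre-subsidy: 2202/17 - (2/17)Q = 73 + (1/7)Q gives Q* = 217 and P* = 104.
With the rebate, buyers effectively pay Pb = Ps − 62, where Ps is the price sellers receive.
On the curves, Pb = 2202/17 - (2/17)Q and Ps = 73 + (1/7)Q; the wedge Ps − Pb = 62 gives 73 + (1/7)Q − (2202/17 - (2/17)Q) = 62, so Q' = 455.
Then Pb = 2202/17 − (2/17)·455 = 76 and Ps = 73 + (1/7)·455 = 138.
The subsidy expands output by 455 − 217 = 238 past the efficient level; on those units the gap between marginal cost and willingness to pay runs from 0 up to 62.
DWL = ½ × 62 × 238 = 7378.

Deadweight loss = 7378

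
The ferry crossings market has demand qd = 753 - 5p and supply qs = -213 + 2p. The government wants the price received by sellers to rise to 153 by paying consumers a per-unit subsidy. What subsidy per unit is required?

Required subsidy s = 21 per unit

At a seller price of 153, quantity supplied is -213 + 2·153 = 93.
Buyers absorb 93 only when they pay pb with 753 − 5·pb = 93, i.e. pb = 132.
s = ps − pb = 153 − 132 = 21.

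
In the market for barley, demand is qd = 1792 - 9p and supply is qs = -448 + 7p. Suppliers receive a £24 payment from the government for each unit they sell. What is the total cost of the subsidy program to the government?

Pre-subsidy: 1792 - 9p = -448 + 7p gives p* = 140, q* = 532.
With the subsidy, sellers receive ps = pb + 24 for each unit, where pb is the price buyers pay.
Supply in terms of pb becomes qs = -448 + 7(pb + 24) = -280 + 7pb. Setting this equal to demand: 1792 - 9pb = -280 + 7pb, so pb = 129.5.
Sellers receive ps = 129.5 + 24 = 153.5; q' = 1792 − 9·129.5 = 626.5.
Government outlay = subsidy × quantity = 24 × 626.5 = 15036.

Government cost = £15036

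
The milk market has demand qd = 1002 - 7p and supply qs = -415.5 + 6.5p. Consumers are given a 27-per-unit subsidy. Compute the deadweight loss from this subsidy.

Deadweight loss = 1228.5

Pre-subsidy: 1002 - 7p = -415.5 + 6.5p gives p* = 105, q* = 267.
With the rebate, buyers effectively pay pb = ps − 27, where ps is the price sellers receive.
Demand in terms of ps becomes qd = 1002 − 7(ps − 27) = 1191 - 7ps. Setting this equal to supply: 1191 - 7ps = -415.5 + 6.5ps, so ps = 119.
Buyers pay pb = 119 − 27 = 92; q' = -415.5 + 6.5·119 = 358.
The subsidy expands output by 358 − 267 = 91 past the efficient level; on those units the gap between marginal cost and willingness to pay runs from 0 up to 27.
DWL = ½ × 27 × 91 = 1228.5.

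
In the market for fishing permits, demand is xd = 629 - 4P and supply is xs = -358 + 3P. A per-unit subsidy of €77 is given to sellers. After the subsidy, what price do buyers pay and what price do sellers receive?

Buyers pay €108; sellers receive €185

Pre-subsidy: 629 - 4P = -358 + 3P gives P* = 141, x* = 65.
With the subsidy, sellers receive Ps = Pb + 77 for each unit, where Pb is the price buyers pay.
Supply in terms of Pb becomes xs = -358 + 3(Pb + 77) = -127 + 3Pb. Setting this equal to demand: 629 - 4Pb = -127 + 3Pb, so Pb = 108.
Sellers receive Ps = 108 + 77 = 185; x' = 629 − 4·108 = 197.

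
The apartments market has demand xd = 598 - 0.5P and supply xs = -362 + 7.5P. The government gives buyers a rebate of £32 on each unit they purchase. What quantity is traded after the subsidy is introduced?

Pre-subsidy: 598 - 0.5P = -362 + 7.5P gives P* = 120, x* = 538.
With the rebate, buyers effectively pay Pb = Ps − 32, where Ps is the price sellers receive.
Demand in terms of Ps becomes xd = 598 − 0.5(Ps − 32) = 614 - 0.5Ps. Setting this equal to supply: 614 - 0.5Ps = -362 + 7.5Ps, so Ps = 122.
Buyers pay Pb = 122 − 32 = 90; x' = -362 + 7.5·122 = 553.

x' = 553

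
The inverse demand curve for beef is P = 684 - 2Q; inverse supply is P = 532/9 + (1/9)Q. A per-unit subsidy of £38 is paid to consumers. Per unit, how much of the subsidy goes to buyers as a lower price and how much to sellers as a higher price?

Buyers gain £36 per unit; sellers gain £2 per unit

Pre-subsidy: 684 - 2Q = 532/9 + (1/9)Q gives Q* = 296 and P* = 92.
With the rebate, buyers effectively pay Pb = Ps − 38, where Ps is the price sellers receive.
On the curves, Pb = 684 - 2Q and Ps = 532/9 + (1/9)Q; the wedge Ps − Pb = 38 gives 532/9 + (1/9)Q − (684 - 2Q) = 38, so Q' = 314.
Then Pb = 684 − 2·314 = 56 and Ps = 532/9 + (1/9)·314 = 94.
Buyers' price falls by P* − Pb = 92 − 56 = 36; sellers' price rises by Ps − P* = 94 − 92 = 2.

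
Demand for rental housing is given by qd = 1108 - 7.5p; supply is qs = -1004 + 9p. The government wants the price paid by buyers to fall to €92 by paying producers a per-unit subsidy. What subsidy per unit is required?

Required subsidy s = €66 per unit

At a buyer price of 92, quantity demanded is 1108 − 7.5·92 = 418.
Sellers supply 418 only when they receive ps with -1004 + 9·ps = 418, i.e. ps = 158.
s = ps − pb = 158 − 92 = 66.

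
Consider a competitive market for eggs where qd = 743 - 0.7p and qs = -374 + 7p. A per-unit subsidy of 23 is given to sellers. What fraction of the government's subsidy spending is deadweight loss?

Pre-subsidy: 743 - 0.7p = -374 + 7p gives p* = 11170/77, q* = 7056/11.
With the subsidy, sellers receive ps = pb + 23 for each unit, where pb is the price buyers pay.
Supply in terms of pb becomes qs = -374 + 7(pb + 23) = -213 + 7pb. Setting this equal to demand: 743 - 0.7pb = -213 + 7pb, so pb = 9560/77.
Sellers receive ps = 9560/77 + 23 = 11331/77; q' = 743 − 0.7·(9560/77) = 7217/11.
ΔCS = ½(7056/11 + 7217/11)(11170/77 − 9560/77) = 1641395/121; ΔPS = ½(7056/11 + 7217/11)(11331/77 − 11170/77) = 328279/242.
Government spending = 23 × 7217/11 = 165991/11.
DWL = ½ × 23 × (7217/11 − 7056/11) = 3703/22; fraction = (3703/22) / (165991/11) = 23/2062.

DWL / government spending = 23/2062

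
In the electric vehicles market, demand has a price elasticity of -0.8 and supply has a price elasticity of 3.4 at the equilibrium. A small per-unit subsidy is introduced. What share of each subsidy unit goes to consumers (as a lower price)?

For a small subsidy around the equilibrium, the benefit split depends on the relative slopes, which at a point are proportional to the elasticities.
Buyer share = εs/(εs + |εd|) = 3.4/(3.4 + 0.8) = 17/21; seller share = |εd|/(εs + |εd|) = 4/21.

Consumer share = 17/21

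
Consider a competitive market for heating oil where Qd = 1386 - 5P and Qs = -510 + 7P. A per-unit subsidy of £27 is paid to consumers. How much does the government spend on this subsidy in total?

Government cost = £18218.25

Pre-subsidy: 1386 - 5P = -510 + 7P gives P* = 158, Q* = 596.
With the rebate, buyers effectively pay Pb = Ps − 27, where Ps is the price sellers receive.
Demand in terms of Ps becomes Qd = 1386 − 5(Ps − 27) = 1521 - 5Ps. Setting this equal to supply: 1521 - 5Ps = -510 + 7Ps, so Ps = 169.25.
Buyers pay Pb = 169.25 − 27 = 142.25; Q' = -510 + 7·169.25 = 674.75.
Government outlay = subsidy × quantity = 27 × 674.75 = 18218.25.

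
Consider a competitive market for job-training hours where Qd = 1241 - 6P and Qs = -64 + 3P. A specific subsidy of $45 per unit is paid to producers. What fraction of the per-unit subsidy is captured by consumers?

Pre-subsidy: 1241 - 6P = -64 + 3P gives P* = 145, Q* = 371.
With the subsidy, sellers receive Ps = Pb + 45 for each unit, where Pb is the price buyers pay.
Supply in terms of Pb becomes Qs = -64 + 3(Pb + 45) = 71 + 3Pb. Setting this equal to demand: 1241 - 6Pb = 71 + 3Pb, so Pb = 130.
Sellers receive Ps = 130 + 45 = 175; Q' = 1241 − 6·130 = 461.
Buyers' price falls by P* − Pb = 145 − 130 = 15; sellers' price rises by Ps − P* = 175 − 145 = 30.
So consumers capture 15/45 = 1/3 of each unit of subsidy.

Consumer share = 1/3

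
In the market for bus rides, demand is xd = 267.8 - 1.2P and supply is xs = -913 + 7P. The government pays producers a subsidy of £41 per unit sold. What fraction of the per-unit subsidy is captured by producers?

Pre-subsidy: 267.8 - 1.2P = -913 + 7P gives P* = 144, x* = 95.
With the subsidy, sellers receive Ps = Pb + 41 for each unit, where Pb is the price buyers pay.
Supply in terms of Pb becomes xs = -913 + 7(Pb + 41) = -626 + 7Pb. Setting this equal to demand: 267.8 - 1.2Pb = -626 + 7Pb, so Pb = 109.
Sellers receive Ps = 109 + 41 = 150; x' = 267.8 − 1.2·109 = 137.
Buyers' price falls by P* − Pb = 144 − 109 = 35; sellers' price rises by Ps − P* = 150 − 144 = 6.
So producers capture 6/41 = 6/41 of each unit of subsidy.

Producer share = 6/41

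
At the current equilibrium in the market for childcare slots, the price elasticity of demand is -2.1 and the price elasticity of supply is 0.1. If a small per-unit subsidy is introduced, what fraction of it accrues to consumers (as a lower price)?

Consumer share = 1/22

For a small subsidy around the equilibrium, the benefit split depends on the relative slopes, which at a point are proportional to the elasticities.
Buyer share = εs/(εs + |εd|) = 0.1/(0.1 + 2.1) = 1/22; seller share = |εd|/(εs + |εd|) = 21/22.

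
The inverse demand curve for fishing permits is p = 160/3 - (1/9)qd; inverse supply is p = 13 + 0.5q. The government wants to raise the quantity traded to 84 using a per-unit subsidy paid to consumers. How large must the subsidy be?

Required subsidy s = 11 per unit

At q = 84, from the demand curve buyers pay pb = 160/3 − (1/9)·84 = 44; from the supply curve sellers need ps = 13 + 0.5·84 = 55.
The subsidy must fill the gap: s = ps − pb = 55 − 44 = 11.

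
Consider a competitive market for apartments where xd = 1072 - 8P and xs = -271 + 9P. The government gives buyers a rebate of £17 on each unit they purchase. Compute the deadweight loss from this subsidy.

Pre-subsidy: 1072 - 8P = -271 + 9P gives P* = 79, x* = 440.
With the rebate, buyers effectively pay Pb = Ps − 17, where Ps is the price sellers receive.
Demand in terms of Ps becomes xd = 1072 − 8(Ps − 17) = 1208 - 8Ps. Setting this equal to supply: 1208 - 8Ps = -271 + 9Ps, so Ps = 87.
Buyers pay Pb = 87 − 17 = 70; x' = -271 + 9·87 = 512.
The subsidy expands output by 512 − 440 = 72 past the efficient level; on those units the gap between marginal cost and willingness to pay runs from 0 up to 17.
DWL = ½ × 17 × 72 = 612.

Deadweight loss = £612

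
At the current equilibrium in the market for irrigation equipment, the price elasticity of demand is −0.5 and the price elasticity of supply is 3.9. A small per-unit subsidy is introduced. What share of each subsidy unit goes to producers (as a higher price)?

For a small subsidy around the equilibrium, the benefit split depends on the relative slopes, which at a point are proportional to the elasticities.
Buyer share = εs/(εs + |εd|) = 3.9/(3.9 + 0.5) = 39/44; seller share = |εd|/(εs + |εd|) = 5/44.
So producers capture 5/44 of the subsidy.

Producer share = 5/44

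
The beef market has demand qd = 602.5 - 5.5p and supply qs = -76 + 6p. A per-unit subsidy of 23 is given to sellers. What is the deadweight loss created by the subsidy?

Pre-subsidy: 602.5 - 5.5p = -76 + 6p gives p* = 59, q* = 278.
With the subsidy, sellers receive ps = pb + 23 for each unit, where pb is the price buyers pay.
Supply in terms of pb becomes qs = -76 + 6(pb + 23) = 62 + 6pb. Setting this equal to demand: 602.5 - 5.5pb = 62 + 6pb, so pb = 47.
Sellers receive ps = 47 + 23 = 70; q' = 602.5 − 5.5·47 = 344.
The subsidy expands output by 344 − 278 = 66 past the efficient level; on those units the gap between marginal cost and willingness to pay runs from 0 up to 23.
DWL = ½ × 23 × 66 = 759.

Deadweight loss = 759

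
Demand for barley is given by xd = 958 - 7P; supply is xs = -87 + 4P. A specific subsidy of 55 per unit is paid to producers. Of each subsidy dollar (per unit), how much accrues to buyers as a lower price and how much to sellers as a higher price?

Pre-subsidy: 958 - 7P = -87 + 4P gives P* = 95, x* = 293.
With the subsidy, sellers receive Ps = Pb + 55 for each unit, where Pb is the price buyers pay.
Supply in terms of Pb becomes xs = -87 + 4(Pb + 55) = 133 + 4Pb. Setting this equal to demand: 958 - 7Pb = 133 + 4Pb, so Pb = 75.
Sellers receive Ps = 75 + 55 = 130; x' = 958 − 7·75 = 433.
Buyers' price falls by P* − Pb = 95 − 75 = 20; sellers' price rises by Ps − P* = 130 − 95 = 35.

Buyers gain 20 per unit; sellers gain 35 per unit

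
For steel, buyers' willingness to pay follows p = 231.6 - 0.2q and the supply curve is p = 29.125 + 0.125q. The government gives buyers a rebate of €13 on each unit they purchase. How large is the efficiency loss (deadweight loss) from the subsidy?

Deadweight loss = €260

Pre-subsidy: 231.6 - 0.2q = 29.125 + 0.125q gives q* = 623 and p* = 107.
With the rebate, buyers effectively pay pb = ps − 13, where ps is the price sellers receive.
On the curves, pb = 231.6 - 0.2q and ps = 29.125 + 0.125q; the wedge ps − pb = 13 gives 29.125 + 0.125q − (231.6 - 0.2q) = 13, so q' = 663.
Then pb = 231.6 − 0.2·663 = 99 and ps = 29.125 + 0.125·663 = 112.
The subsidy expands output by 663 − 623 = 40 past the efficient level; on those units the gap between marginal cost and willingness to pay runs from 0 up to 13.
DWL = ½ × 13 × 40 = 260.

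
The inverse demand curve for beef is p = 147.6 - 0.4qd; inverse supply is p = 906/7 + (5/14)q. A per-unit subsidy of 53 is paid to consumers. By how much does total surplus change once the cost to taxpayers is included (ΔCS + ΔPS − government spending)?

Net change in total surplus = -1855

Pre-subsidy: 147.6 - 0.4q = 906/7 + (5/14)q gives q* = 24 and p* = 138.
With the rebate, buyers effectively pay pb = ps − 53, where ps is the price sellers receive.
On the curves, pb = 147.6 - 0.4q and ps = 906/7 + (5/14)q; the wedge ps − pb = 53 gives 906/7 + (5/14)q − (147.6 - 0.4q) = 53, so q' = 94.
Then pb = 147.6 − 0.4·94 = 110 and ps = 906/7 + (5/14)·94 = 163.
ΔCS = ½(24 + 94)(138 − 110) = 1652; ΔPS = ½(24 + 94)(163 − 138) = 1475.
Government spending = 53 × 94 = 4982.
Net change = 1652 + 1475 − 4982 = -1855. The loss equals the DWL triangle ½·53·70.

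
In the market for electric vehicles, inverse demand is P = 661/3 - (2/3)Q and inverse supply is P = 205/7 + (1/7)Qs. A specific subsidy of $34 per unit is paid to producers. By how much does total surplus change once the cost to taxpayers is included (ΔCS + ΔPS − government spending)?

Pre-subsidy: 661/3 - (2/3)Q = 205/7 + (1/7)Q gives Q* = 236 and P* = 63.
With the subsidy, sellers receive Ps = Pb + 34 for each unit, where Pb is the price buyers pay.
On the curves, Pb = 661/3 - (2/3)Q and Ps = 205/7 + (1/7)Q; the wedge Ps − Pb = 34 gives 205/7 + (1/7)Q − (661/3 - (2/3)Q) = 34, so Q' = 278.
Then Pb = 661/3 − (2/3)·278 = 35 and Ps = 205/7 + (1/7)·278 = 69.
ΔCS = ½(236 + 278)(63 − 35) = 7196; ΔPS = ½(236 + 278)(69 − 63) = 1542.
Government spending = 34 × 278 = 9452.
Net change = 7196 + 1542 − 9452 = -714. The loss equals the DWL triangle ½·34·42.

Net change in total surplus = -$714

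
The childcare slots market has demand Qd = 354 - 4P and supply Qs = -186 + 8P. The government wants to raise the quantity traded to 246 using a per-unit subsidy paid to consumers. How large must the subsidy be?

At Q = 246, invert demand for the buyer price: Pb = (354 − 246)/4 = 27; invert supply for the seller price: Ps = (246 − (-186))/8 = 54.
The subsidy must fill the gap: s = Ps − Pb = 54 − 27 = 27.

Required subsidy s = 27 per unit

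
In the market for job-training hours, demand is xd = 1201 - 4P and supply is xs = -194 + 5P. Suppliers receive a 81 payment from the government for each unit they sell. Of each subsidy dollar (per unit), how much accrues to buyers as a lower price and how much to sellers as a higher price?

Pre-subsidy: 1201 - 4P = -194 + 5P gives P* = 155, x* = 581.
With the subsidy, sellers receive Ps = Pb + 81 for each unit, where Pb is the price buyers pay.
Supply in terms of Pb becomes xs = -194 + 5(Pb + 81) = 211 + 5Pb. Setting this equal to demand: 1201 - 4Pb = 211 + 5Pb, so Pb = 110.
Sellers receive Ps = 110 + 81 = 191; x' = 1201 − 4·110 = 761.
Buyers' price falls by P* − Pb = 155 − 110 = 45; sellers' price rises by Ps − P* = 191 − 155 = 36.

Buyers gain 45 per unit; sellers gain 36 per unit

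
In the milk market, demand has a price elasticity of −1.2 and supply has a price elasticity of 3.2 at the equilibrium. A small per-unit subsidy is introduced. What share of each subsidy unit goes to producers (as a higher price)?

Producer share = 3/11

For a small subsidy around the equilibrium, the benefit split depends on the relative slopes, which at a point are proportional to the elasticities.
Buyer share = εs/(εs + |εd|) = 3.2/(3.2 + 1.2) = 8/11; seller share = |εd|/(εs + |εd|) = 3/11.
So producers capture 3/11 of the subsidy.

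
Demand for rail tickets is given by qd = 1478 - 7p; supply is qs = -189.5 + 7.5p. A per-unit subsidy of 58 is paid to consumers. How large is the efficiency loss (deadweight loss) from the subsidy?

Pre-subsidy: 1478 - 7p = -189.5 + 7.5p gives p* = 115, q* = 673.
With the rebate, buyers effectively pay pb = ps − 58, where ps is the price sellers receive.
Demand in terms of ps becomes qd = 1478 − 7(ps − 58) = 1884 - 7ps. Setting this equal to supply: 1884 - 7ps = -189.5 + 7.5ps, so ps = 143.
Buyers pay pb = 143 − 58 = 85; q' = -189.5 + 7.5·143 = 883.
The subsidy expands output by 883 − 673 = 210 past the efficient level; on those units the gap between marginal cost and willingness to pay runs from 0 up to 58.
DWL = ½ × 58 × 210 = 6090.

Deadweight loss = 6090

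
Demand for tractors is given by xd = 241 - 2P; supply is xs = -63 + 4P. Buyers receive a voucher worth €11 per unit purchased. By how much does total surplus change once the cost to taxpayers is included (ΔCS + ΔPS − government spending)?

Net change in total surplus = -242/3

Pre-subsidy: 241 - 2P = -63 + 4P gives P* = 152/3, x* = 419/3.
With the rebate, buyers effectively pay Pb = Ps − 11, where Ps is the price sellers receive.
Demand in terms of Ps becomes xd = 241 − 2(Ps − 11) = 263 - 2Ps. Setting this equal to supply: 263 - 2Ps = -63 + 4Ps, so Ps = 163/3.
Buyers pay Pb = 163/3 − 11 = 130/3; x' = -63 + 4·(163/3) = 463/3.
ΔCS = ½(419/3 + 463/3)(152/3 − 130/3) = 1078; ΔPS = ½(419/3 + 463/3)(163/3 − 152/3) = 539.
Government spending = 11 × 463/3 = 5093/3.
Net change = 1078 + 539 − 5093/3 = -242/3. The loss equals the DWL triangle ½·11·44/3.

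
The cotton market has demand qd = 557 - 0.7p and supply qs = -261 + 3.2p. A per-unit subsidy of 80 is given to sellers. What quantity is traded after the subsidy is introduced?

Pre-subsidy: 557 - 0.7p = -261 + 3.2p gives p* = 8180/39, q* = 15997/39.
With the subsidy, sellers receive ps = pb + 80 for each unit, where pb is the price buyers pay.
Supply in terms of pb becomes qs = -261 + 3.2(pb + 80) = -5 + 3.2pb. Setting this equal to demand: 557 - 0.7pb = -5 + 3.2pb, so pb = 5620/39.
Sellers receive ps = 5620/39 + 80 = 8740/39; q' = 557 − 0.7·(5620/39) = 17789/39.

q' = 17789/39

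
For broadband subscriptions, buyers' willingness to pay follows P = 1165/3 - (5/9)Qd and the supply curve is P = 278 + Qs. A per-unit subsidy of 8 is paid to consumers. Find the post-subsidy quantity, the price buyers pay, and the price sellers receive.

Q' = 1065/14; buyers pay 4845/14; sellers receive 4957/14

Pre-subsidy: 1165/3 - (5/9)Q = 278 + Q gives Q* = 993/14 and P* = 4885/14.
With the rebate, buyers effectively pay Pb = Ps − 8, where Ps is the price sellers receive.
On the curves, Pb = 1165/3 - (5/9)Q and Ps = 278 + Q; the wedge Ps − Pb = 8 gives 278 + Q − (1165/3 - (5/9)Q) = 8, so Q' = 1065/14.
Then Pb = 1165/3 − (5/9)·(1065/14) = 4845/14 and Ps = 278 + 1·(1065/14) = 4957/14.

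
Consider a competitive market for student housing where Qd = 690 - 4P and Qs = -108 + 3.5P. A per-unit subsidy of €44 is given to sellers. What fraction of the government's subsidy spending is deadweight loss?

DWL / government spending = 308/2599

Pre-subsidy: 690 - 4P = -108 + 3.5P gives P* = 106.4, Q* = 264.4.
With the subsidy, sellers receive Ps = Pb + 44 for each unit, where Pb is the price buyers pay.
Supply in terms of Pb becomes Qs = -108 + 3.5(Pb + 44) = 46 + 3.5Pb. Setting this equal to demand: 690 - 4Pb = 46 + 3.5Pb, so Pb = 1288/15.
Sellers receive Ps = 1288/15 + 44 = 1948/15; Q' = 690 − 4·(1288/15) = 5198/15.
ΔCS = ½(264.4 + 5198/15)(106.4 − 1288/15) = 1411256/225; ΔPS = ½(264.4 + 5198/15)(1948/15 − 106.4) = 1612864/225.
Government spending = 44 × 5198/15 = 228712/15.
DWL = ½ × 44 × (5198/15 − 264.4) = 27104/15; fraction = (27104/15) / (228712/15) = 308/2599.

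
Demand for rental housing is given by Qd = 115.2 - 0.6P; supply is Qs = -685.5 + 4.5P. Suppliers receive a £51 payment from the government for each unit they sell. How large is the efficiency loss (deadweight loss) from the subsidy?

Pre-subsidy: 115.2 - 0.6P = -685.5 + 4.5P gives P* = 157, Q* = 21.
With the subsidy, sellers receive Ps = Pb + 51 for each unit, where Pb is the price buyers pay.
Supply in terms of Pb becomes Qs = -685.5 + 4.5(Pb + 51) = -456 + 4.5Pb. Setting this equal to demand: 115.2 - 0.6Pb = -456 + 4.5Pb, so Pb = 112.
Sellers receive Ps = 112 + 51 = 163; Q' = 115.2 − 0.6·112 = 48.
The subsidy expands output by 48 − 21 = 27 past the efficient level; on those units the gap between marginal cost and willingness to pay runs from 0 up to 51.
DWL = ½ × 51 × 27 = 688.5.

Deadweight loss = £688.5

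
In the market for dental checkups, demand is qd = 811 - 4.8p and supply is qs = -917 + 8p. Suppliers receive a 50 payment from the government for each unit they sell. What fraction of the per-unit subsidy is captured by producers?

Pre-subsidy: 811 - 4.8p = -917 + 8p gives p* = 135, q* = 163.
With the subsidy, sellers receive ps = pb + 50 for each unit, where pb is the price buyers pay.
Supply in terms of pb becomes qs = -917 + 8(pb + 50) = -517 + 8pb. Setting this equal to demand: 811 - 4.8pb = -517 + 8pb, so pb = 103.75.
Sellers receive ps = 103.75 + 50 = 153.75; q' = 811 − 4.8·103.75 = 313.
Buyers' price falls by p* − pb = 135 − 103.75 = 31.25; sellers' price rises by ps − p* = 153.75 − 135 = 18.75.
So producers capture 18.75/50 = 0.375 of each unit of subsidy.

Producer share = 0.375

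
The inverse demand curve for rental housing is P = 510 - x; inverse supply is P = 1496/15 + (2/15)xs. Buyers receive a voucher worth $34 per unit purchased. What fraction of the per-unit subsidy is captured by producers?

Producer share = 2/17

Pre-subsidy: 510 - x = 1496/15 + (2/15)x gives x* = 362 and P* = 148.
With the rebate, buyers effectively pay Pb = Ps − 34, where Ps is the price sellers receive.
On the curves, Pb = 510 - x and Ps = 1496/15 + (2/15)x; the wedge Ps − Pb = 34 gives 1496/15 + (2/15)x − (510 - x) = 34, so x' = 392.
Then Pb = 510 − 1·392 = 118 and Ps = 1496/15 + (2/15)·392 = 152.
Buyers' price falls by P* − Pb = 148 − 118 = 30; sellers' price rises by Ps − P* = 152 − 148 = 4.
So producers capture 4/34 = 2/17 of each unit of subsidy.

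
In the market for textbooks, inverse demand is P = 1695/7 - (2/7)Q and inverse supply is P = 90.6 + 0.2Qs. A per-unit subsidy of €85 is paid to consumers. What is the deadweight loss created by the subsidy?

Deadweight loss = €7437.5

Pre-subsidy: 1695/7 - (2/7)Q = 90.6 + 0.2Q gives Q* = 312 and P* = 153.
With the rebate, buyers effectively pay Pb = Ps − 85, where Ps is the price sellers receive.
On the curves, Pb = 1695/7 - (2/7)Q and Ps = 90.6 + 0.2Q; the wedge Ps − Pb = 85 gives 90.6 + 0.2Q − (1695/7 - (2/7)Q) = 85, so Q' = 487.
Then Pb = 1695/7 − (2/7)·487 = 103 and Ps = 90.6 + 0.2·487 = 188.
The subsidy expands output by 487 − 312 = 175 past the efficient level; on those units the gap between marginal cost and willingness to pay runs from 0 up to 85.
DWL = ½ × 85 × 175 = 7437.5.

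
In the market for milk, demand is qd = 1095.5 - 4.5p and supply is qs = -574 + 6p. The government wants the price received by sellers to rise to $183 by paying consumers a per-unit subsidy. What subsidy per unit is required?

At a seller price of 183, quantity supplied is -574 + 6·183 = 524.
Buyers absorb 524 only when they pay pb with 1095.5 − 4.5·pb = 524, i.e. pb = 127.
s = ps − pb = 183 − 127 = 56.

Required subsidy s = $56 per unit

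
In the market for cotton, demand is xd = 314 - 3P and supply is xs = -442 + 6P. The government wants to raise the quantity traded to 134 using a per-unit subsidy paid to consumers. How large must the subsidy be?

At x = 134, invert demand for the buyer price: Pb = (314 − 134)/3 = 60; invert supply for the seller price: Ps = (134 − (-442))/6 = 96.
The subsidy must fill the gap: s = Ps − Pb = 96 − 60 = 36.

Required subsidy s = 36 per unit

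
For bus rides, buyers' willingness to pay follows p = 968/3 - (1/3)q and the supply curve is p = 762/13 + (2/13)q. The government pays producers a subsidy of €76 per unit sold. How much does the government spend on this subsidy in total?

Pre-subsidy: 968/3 - (1/3)q = 762/13 + (2/13)q gives q* = 542 and p* = 142.
With the subsidy, sellers receive ps = pb + 76 for each unit, where pb is the price buyers pay.
On the curves, pb = 968/3 - (1/3)q and ps = 762/13 + (2/13)q; the wedge ps − pb = 76 gives 762/13 + (2/13)q − (968/3 - (1/3)q) = 76, so q' = 698.
Then pb = 968/3 − (1/3)·698 = 90 and ps = 762/13 + (2/13)·698 = 166.
Government outlay = subsidy × quantity = 76 × 698 = 53048.

Government cost = €53048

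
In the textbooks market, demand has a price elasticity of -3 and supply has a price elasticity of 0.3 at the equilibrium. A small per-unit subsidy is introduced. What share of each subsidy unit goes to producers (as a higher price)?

For a small subsidy around the equilibrium, the benefit split depends on the relative slopes, which at a point are proportional to the elasticities.
Buyer share = εs/(εs + |εd|) = 0.3/(0.3 + 3) = 1/11; seller share = |εd|/(εs + |εd|) = 10/11.
So producers capture 10/11 of the subsidy.

Producer share = 10/11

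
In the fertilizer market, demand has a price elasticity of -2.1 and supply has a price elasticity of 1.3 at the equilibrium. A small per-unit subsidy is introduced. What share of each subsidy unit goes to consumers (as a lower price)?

Consumer share = 13/34

For a small subsidy around the equilibrium, the benefit split depends on the relative slopes, which at a point are proportional to the elasticities.
Buyer share = εs/(εs + |εd|) = 1.3/(1.3 + 2.1) = 13/34; seller share = |εd|/(εs + |εd|) = 21/34.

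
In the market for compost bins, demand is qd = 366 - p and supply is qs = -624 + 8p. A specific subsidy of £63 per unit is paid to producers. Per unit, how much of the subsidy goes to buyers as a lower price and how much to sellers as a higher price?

Buyers gain £56 per unit; sellers gain £7 per unit

Pre-subsidy: 366 - p = -624 + 8p gives p* = 110, q* = 256.
With the subsidy, sellers receive ps = pb + 63 for each unit, where pb is the price buyers pay.
Supply in terms of pb becomes qs = -624 + 8(pb + 63) = -120 + 8pb. Setting this equal to demand: 366 - pb = -120 + 8pb, so pb = 54.
Sellers receive ps = 54 + 63 = 117; q' = 366 − 1·54 = 312.
Buyers' price falls by p* − pb = 110 − 54 = 56; sellers' price rises by ps − p* = 117 − 110 = 7.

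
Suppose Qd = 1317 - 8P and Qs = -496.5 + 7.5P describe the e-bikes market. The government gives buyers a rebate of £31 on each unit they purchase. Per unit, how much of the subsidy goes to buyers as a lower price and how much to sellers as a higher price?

Buyers gain £15 per unit; sellers gain £16 per unit

Pre-subsidy: 1317 - 8P = -496.5 + 7.5P gives P* = 117, Q* = 381.
With the rebate, buyers effectively pay Pb = Ps − 31, where Ps is the price sellers receive.
Demand in terms of Ps becomes Qd = 1317 − 8(Ps − 31) = 1565 - 8Ps. Setting this equal to supply: 1565 - 8Ps = -496.5 + 7.5Ps, so Ps = 133.
Buyers pay Pb = 133 − 31 = 102; Q' = -496.5 + 7.5·133 = 501.
Buyers' price falls by P* − Pb = 117 − 102 = 15; sellers' price rises by Ps − P* = 133 − 117 = 16.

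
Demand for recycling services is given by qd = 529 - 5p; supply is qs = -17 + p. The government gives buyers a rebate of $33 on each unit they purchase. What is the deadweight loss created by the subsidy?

Pre-subsidy: 529 - 5p = -17 + p gives p* = 91, q* = 74.
With the rebate, buyers effectively pay pb = ps − 33, where ps is the price sellers receive.
Demand in terms of ps becomes qd = 529 − 5(ps − 33) = 694 - 5ps. Setting this equal to supply: 694 - 5ps = -17 + ps, so ps = 118.5.
Buyers pay pb = 118.5 − 33 = 85.5; q' = -17 + 1·118.5 = 101.5.
The subsidy expands output by 101.5 − 74 = 27.5 past the efficient level; on those units the gap between marginal cost and willingness to pay runs from 0 up to 33.
DWL = ½ × 33 × 27.5 = 453.75.

Deadweight loss = $453.75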